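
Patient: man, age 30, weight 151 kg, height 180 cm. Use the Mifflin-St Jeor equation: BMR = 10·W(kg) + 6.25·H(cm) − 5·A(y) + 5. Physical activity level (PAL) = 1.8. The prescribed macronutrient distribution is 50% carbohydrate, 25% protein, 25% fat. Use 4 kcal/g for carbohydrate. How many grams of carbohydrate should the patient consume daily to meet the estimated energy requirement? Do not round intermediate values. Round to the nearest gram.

Mifflin-St Jeor (male): BMR = 10(151) + 6.25(180) − 5(30) + 5 = 1510 + 1125 − 150 + 5 = 2490 kcal/day.
TEE = 2490 × 1.8 = 4482 kcal/day.
Carbohydrate energy = 50% × 4482 = 2241 kcal.
Carbohydrate = 2241 ÷ 4 kcal/g = 560.25 g.

560 g/day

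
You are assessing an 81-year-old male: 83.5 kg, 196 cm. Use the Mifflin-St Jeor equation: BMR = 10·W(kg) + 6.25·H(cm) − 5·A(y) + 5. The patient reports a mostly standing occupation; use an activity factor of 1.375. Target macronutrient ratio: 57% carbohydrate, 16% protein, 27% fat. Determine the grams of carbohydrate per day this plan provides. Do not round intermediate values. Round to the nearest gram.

325 g/day

Mifflin-St Jeor (male): BMR = 10(83.5) + 6.25(196) − 5(81) + 5 = 835 + 1225 − 405 + 5 = 1660 kcal/day.
TEE = 1660 × 1.375 = 2282.5 kcal/day.
Carbohydrate energy = 57% × 2282.5 = 1301.025 kcal.
Carbohydrate = 1301.025 ÷ 4 kcal/g = 325.2563 g.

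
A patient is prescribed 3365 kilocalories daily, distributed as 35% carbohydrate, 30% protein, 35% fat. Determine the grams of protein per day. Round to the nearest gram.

252 g/day

Protein energy = 30% × 3365 = 1009.5 kcal.
At 4 kcal/g: 1009.5 ÷ 4 = 252.375 g.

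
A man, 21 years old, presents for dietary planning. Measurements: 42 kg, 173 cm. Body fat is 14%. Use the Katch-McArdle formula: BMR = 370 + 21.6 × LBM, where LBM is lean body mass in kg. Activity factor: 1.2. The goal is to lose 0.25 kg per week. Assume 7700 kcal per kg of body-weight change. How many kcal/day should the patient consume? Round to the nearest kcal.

1105 kcal/day

LBM = 42 × (1 − 0.14) = 36.12 kg. Katch-McArdle: BMR = 370 + 21.6 × 36.12 = 1150.192 kcal/day.
TEE = 1150.192 × 1.2 = 1380.2304 kcal/day.
Required daily deficit = 0.25 × 7700 ÷ 7 = 275 kcal/day.
Target intake = 1380.2304 − 275 = 1105.2304 kcal/day.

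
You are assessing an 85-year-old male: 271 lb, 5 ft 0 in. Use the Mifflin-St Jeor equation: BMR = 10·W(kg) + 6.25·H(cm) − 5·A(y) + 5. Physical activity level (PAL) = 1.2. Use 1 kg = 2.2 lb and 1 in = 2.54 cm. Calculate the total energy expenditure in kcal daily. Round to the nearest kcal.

2117 kcal daily

Convert to metric: weight = 271 ÷ 2.2 = 123.1818 kg; height = (5×12 + 0) × 2.54 = 60 × 2.54 = 152.4 cm.
Mifflin-St Jeor (male): BMR = 10(123.1818) + 6.25(152.4) − 5(85) + 5 = 1231.8182 + 952.5 − 425 + 5 = 1764.3182 kcal/day.
TEE = BMR × activity factor = 1764.3182 × 1.2 = 2117.1818 kcal/day.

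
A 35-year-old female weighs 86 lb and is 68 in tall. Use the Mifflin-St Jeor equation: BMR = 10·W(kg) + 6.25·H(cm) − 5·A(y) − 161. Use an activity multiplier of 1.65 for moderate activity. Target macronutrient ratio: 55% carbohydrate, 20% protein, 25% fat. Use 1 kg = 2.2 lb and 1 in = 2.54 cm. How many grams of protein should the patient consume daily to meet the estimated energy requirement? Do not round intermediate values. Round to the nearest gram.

94 g/day

Convert to metric: weight = 86 ÷ 2.2 = 39.0909 kg; height = 68 × 2.54 = 172.72 cm.
Mifflin-St Jeor (female): BMR = 10(39.0909) + 6.25(172.72) − 5(35) − 161 = 390.9091 + 1079.5 − 175 − 161 = 1134.4091 kcal/day.
TEE = 1134.4091 × 1.65 = 1871.775 kcal/day.
Protein energy = 20% × 1871.775 = 374.355 kcal.
Protein = 374.355 ÷ 4 kcal/g = 93.5888 g.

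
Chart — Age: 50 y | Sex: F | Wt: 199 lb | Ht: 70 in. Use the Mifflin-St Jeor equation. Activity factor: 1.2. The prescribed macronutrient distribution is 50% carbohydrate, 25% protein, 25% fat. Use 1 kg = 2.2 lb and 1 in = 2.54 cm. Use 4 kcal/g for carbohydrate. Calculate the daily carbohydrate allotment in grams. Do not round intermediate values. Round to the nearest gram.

241 g/day

Convert to metric: weight = 199 ÷ 2.2 = 90.4545 kg; height = 70 × 2.54 = 177.8 cm.
Mifflin-St Jeor (female): BMR = 10(90.4545) + 6.25(177.8) − 5(50) − 161 = 904.5455 + 1111.25 − 250 − 161 = 1604.7955 kcal/day.
TEE = 1604.7955 × 1.2 = 1925.7545 kcal/day.
Carbohydrate energy = 50% × 1925.7545 = 962.8773 kcal.
Carbohydrate = 962.8773 ÷ 4 kcal/g = 240.7193 g.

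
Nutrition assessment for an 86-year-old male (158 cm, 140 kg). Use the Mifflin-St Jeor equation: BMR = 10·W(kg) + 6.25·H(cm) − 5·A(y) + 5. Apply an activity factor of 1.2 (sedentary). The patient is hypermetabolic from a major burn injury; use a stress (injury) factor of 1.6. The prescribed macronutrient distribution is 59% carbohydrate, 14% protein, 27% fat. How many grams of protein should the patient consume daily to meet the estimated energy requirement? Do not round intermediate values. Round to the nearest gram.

132 g/day

Mifflin-St Jeor (male): BMR = 10(140) + 6.25(158) − 5(86) + 5 = 1400 + 987.5 − 430 + 5 = 1962.5 kcal/day.
TEE = 1962.5 × 1.2 = 2355 kcal/day.
With stress factor 1.6: 2355 × 1.6 = 3768 kcal/day.
Protein energy = 14% × 3768 = 527.52 kcal.
Protein = 527.52 ÷ 4 kcal/g = 131.88 g.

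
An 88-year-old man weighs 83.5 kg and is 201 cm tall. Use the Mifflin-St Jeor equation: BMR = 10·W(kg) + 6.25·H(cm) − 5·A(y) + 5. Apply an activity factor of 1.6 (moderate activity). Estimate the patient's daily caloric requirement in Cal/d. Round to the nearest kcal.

2650 Cal/d

Mifflin-St Jeor (male): BMR = 10(83.5) + 6.25(201) − 5(88) + 5 = 835 + 1256.25 − 440 + 5 = 1656.25 kcal/day.
TEE = BMR × activity factor = 1656.25 × 1.6 = 2650 kcal/day.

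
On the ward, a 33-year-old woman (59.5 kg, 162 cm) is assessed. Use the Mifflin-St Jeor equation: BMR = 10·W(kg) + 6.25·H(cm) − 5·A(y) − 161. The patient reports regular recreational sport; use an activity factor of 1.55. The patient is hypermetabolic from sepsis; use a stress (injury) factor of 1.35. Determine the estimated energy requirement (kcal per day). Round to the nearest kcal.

2682 kcal per day

Mifflin-St Jeor (female): BMR = 10(59.5) + 6.25(162) − 5(33) − 161 = 595 + 1012.5 − 165 − 161 = 1281.5 kcal/day.
TEE = BMR × activity factor = 1281.5 × 1.55 = 1986.325 kcal/day.
Apply stress factor: 1986.325 × 1.35 = 2681.5388 kcal/day.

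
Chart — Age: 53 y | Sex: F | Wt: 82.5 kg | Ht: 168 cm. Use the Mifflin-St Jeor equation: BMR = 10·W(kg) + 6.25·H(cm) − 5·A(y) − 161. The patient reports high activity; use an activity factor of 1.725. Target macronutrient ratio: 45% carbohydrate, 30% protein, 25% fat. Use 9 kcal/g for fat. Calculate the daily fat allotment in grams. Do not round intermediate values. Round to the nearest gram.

69 g/day

Mifflin-St Jeor (female): BMR = 10(82.5) + 6.25(168) − 5(53) − 161 = 825 + 1050 − 265 − 161 = 1449 kcal/day.
TEE = 1449 × 1.725 = 2499.525 kcal/day.
Fat energy = 25% × 2499.525 = 624.8813 kcal.
Fat = 624.8813 ÷ 9 kcal/g = 69.4313 g.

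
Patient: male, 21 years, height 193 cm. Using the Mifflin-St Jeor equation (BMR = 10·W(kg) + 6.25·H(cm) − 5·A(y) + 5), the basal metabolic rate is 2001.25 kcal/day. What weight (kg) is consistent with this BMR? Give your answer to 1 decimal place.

2001.25 = 10·W + 6.25(193) − 5(21) + 5
10·W = 2001.25 − 1106.25 = 895, so W = 89.5 kg.

89.5 kg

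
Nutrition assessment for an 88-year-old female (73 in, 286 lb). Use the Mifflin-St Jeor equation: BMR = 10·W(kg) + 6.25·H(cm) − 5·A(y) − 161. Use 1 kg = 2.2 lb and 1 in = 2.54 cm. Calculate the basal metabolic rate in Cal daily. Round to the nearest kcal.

1858 Cal daily

Convert to metric: weight = 286 ÷ 2.2 = 130 kg; height = 73 × 2.54 = 185.42 cm.
Mifflin-St Jeor (female): BMR = 10(130) + 6.25(185.42) − 5(88) − 161 = 1300 + 1158.875 − 440 − 161 = 1857.875 kcal/day.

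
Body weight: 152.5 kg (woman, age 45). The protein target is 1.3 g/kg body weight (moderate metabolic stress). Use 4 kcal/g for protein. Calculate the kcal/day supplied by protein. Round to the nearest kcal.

Protein = 1.3 g/kg × 152.5 kg = 198.25 g/day.
Protein energy = 198.25 g × 4 kcal/g = 793 kcal/day.

793 kcal/day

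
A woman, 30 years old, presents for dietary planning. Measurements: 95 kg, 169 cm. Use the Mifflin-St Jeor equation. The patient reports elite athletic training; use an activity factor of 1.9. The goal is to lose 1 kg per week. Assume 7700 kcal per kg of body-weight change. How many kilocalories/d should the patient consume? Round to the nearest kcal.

Mifflin-St Jeor (female): BMR = 10(95) + 6.25(169) − 5(30) − 161 = 950 + 1056.25 − 150 − 161 = 1695.25 kcal/day.
TEE = 1695.25 × 1.9 = 3220.975 kcal/day.
Required daily deficit = 1 × 7700 ÷ 7 = 1100 kcal/day.
Target intake = 3220.975 − 1100 = 2120.975 kcal/day.

2121 kilocalories/d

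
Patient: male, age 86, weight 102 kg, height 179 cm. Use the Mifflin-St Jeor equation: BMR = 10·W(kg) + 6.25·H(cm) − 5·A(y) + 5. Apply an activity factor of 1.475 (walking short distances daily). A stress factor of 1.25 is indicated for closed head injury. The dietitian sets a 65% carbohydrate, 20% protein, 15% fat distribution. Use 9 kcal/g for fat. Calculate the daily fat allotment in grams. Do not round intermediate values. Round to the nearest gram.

53 g/day

Mifflin-St Jeor (male): BMR = 10(102) + 6.25(179) − 5(86) + 5 = 1020 + 1118.75 − 430 + 5 = 1713.75 kcal/day.
TEE = 1713.75 × 1.475 = 2527.7813 kcal/day.
With stress factor 1.25: 2527.7813 × 1.25 = 3159.7266 kcal/day.
Fat energy = 15% × 3159.7266 = 473.959 kcal.
Fat = 473.959 ÷ 9 kcal/g = 52.6621 g.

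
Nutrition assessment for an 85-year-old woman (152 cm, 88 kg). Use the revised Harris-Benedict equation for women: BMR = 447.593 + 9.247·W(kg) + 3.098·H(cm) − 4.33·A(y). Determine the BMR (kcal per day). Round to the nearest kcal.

Harris-Benedict: BMR = 447.593 + 9.247(88) + 3.098(152) − 4.33(85) = 1364.175 kcal/day.

1364 kcal per day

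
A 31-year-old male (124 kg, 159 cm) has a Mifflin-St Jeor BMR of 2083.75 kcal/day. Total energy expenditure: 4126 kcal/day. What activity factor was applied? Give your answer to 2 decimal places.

Activity factor = TEE ÷ BMR = 4126 ÷ 2083.75 = 1.98.

1.98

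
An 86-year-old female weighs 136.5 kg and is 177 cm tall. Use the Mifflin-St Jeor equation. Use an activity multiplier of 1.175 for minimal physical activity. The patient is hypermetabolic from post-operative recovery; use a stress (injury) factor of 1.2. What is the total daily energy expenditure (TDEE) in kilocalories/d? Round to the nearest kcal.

2651 kilocalories/d

Mifflin-St Jeor (female): BMR = 10(136.5) + 6.25(177) − 5(86) − 161 = 1365 + 1106.25 − 430 − 161 = 1880.25 kcal/day.
TEE = BMR × activity factor = 1880.25 × 1.175 = 2209.2938 kcal/day.
Apply stress factor: 2209.2938 × 1.2 = 2651.1525 kcal/day.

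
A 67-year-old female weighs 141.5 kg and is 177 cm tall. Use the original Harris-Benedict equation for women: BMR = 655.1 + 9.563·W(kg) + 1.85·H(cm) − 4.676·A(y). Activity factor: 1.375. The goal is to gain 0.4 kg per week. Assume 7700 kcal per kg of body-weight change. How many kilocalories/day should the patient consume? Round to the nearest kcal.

Harris-Benedict: BMR = 655.1 + 9.563(141.5) + 1.85(177) − 4.676(67) = 2022.4225 kcal/day.
TEE = 2022.4225 × 1.375 = 2780.8309 kcal/day.
Required daily surplus = 0.4 × 7700 ÷ 7 = 440 kcal/day.
Target intake = 2780.8309 + 440 = 3220.8309 kcal/day.

3221 kilocalories/day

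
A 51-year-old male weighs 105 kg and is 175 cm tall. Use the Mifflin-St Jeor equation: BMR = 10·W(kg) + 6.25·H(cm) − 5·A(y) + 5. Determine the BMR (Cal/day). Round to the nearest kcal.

Mifflin-St Jeor (male): BMR = 10(105) + 6.25(175) − 5(51) + 5 = 1050 + 1093.75 − 255 + 5 = 1893.75 kcal/day.

1894 Cal/day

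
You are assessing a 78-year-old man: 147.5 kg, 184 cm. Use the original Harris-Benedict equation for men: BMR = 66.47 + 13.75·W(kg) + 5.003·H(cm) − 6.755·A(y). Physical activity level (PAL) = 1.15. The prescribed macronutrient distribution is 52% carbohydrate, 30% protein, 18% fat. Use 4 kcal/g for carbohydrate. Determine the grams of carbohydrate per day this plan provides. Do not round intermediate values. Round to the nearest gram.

Harris-Benedict: BMR = 66.47 + 13.75(147.5) + 5.003(184) − 6.755(78) = 2488.257 kcal/day.
TEE = 2488.257 × 1.15 = 2861.4956 kcal/day.
Carbohydrate energy = 52% × 2861.4956 = 1487.9777 kcal.
Carbohydrate = 1487.9777 ÷ 4 kcal/g = 371.9944 g.

372 g/day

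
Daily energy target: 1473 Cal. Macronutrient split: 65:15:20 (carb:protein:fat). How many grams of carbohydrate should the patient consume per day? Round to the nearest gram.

Carbohydrate energy = 65% × 1473 = 957.45 kcal.
At 4 kcal/g: 957.45 ÷ 4 = 239.3625 g.

239 g/day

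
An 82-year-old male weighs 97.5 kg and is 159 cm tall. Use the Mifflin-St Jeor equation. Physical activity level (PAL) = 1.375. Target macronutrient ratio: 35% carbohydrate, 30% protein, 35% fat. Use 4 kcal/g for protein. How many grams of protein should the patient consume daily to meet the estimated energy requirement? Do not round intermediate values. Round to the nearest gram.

161 g/day

Mifflin-St Jeor (male): BMR = 10(97.5) + 6.25(159) − 5(82) + 5 = 975 + 993.75 − 410 + 5 = 1563.75 kcal/day.
TEE = 1563.75 × 1.375 = 2150.1563 kcal/day.
Protein energy = 30% × 2150.1563 = 645.0469 kcal.
Protein = 645.0469 ÷ 4 kcal/g = 161.2617 g.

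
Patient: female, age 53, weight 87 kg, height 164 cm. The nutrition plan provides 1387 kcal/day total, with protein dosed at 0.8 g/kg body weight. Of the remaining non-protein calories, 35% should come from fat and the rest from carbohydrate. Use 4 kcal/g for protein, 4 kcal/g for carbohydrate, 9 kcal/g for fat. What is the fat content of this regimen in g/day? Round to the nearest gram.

Protein = 0.8 × 87 = 69.6 g → 69.6 × 4 = 278.4 kcal.
Non-protein calories = 1387 − 278.4 = 1108.6 kcal.
Fat: 35% × 1108.6 = 388.01 kcal; carbohydrate: 720.59 kcal.
Fat: 388.01 kcal ÷ 9 kcal/g = 43.1122 g.

43 g/day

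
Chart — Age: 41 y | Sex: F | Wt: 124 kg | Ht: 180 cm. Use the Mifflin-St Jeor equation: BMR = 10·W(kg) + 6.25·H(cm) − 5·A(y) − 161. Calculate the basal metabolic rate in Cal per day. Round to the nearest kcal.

Mifflin-St Jeor (female): BMR = 10(124) + 6.25(180) − 5(41) − 161 = 1240 + 1125 − 205 − 161 = 1999 kcal/day.

1999 Cal per day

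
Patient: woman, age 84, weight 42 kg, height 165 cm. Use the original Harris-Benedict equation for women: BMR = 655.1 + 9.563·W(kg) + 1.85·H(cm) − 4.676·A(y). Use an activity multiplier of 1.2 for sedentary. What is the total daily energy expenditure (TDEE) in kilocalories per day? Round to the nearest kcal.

1163 kilocalories per day

Harris-Benedict: BMR = 655.1 + 9.563(42) + 1.85(165) − 4.676(84) = 969.212 kcal/day.
TEE = BMR × activity factor = 969.212 × 1.2 = 1163.0544 kcal/day.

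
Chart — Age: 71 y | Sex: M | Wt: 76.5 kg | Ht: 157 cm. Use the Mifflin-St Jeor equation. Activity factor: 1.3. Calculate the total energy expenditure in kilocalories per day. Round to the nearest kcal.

1815 kilocalories per day

Mifflin-St Jeor (male): BMR = 10(76.5) + 6.25(157) − 5(71) + 5 = 765 + 981.25 − 355 + 5 = 1396.25 kcal/day.
TEE = BMR × activity factor = 1396.25 × 1.3 = 1815.125 kcal/day.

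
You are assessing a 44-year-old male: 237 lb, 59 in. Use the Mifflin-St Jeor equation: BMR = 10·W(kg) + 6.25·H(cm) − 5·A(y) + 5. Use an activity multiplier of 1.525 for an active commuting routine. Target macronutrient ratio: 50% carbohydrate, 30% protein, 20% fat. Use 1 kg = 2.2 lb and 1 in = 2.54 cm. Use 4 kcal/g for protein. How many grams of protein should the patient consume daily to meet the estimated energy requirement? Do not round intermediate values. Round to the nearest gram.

Convert to metric: weight = 237 ÷ 2.2 = 107.7273 kg; height = 59 × 2.54 = 149.86 cm.
Mifflin-St Jeor (male): BMR = 10(107.7273) + 6.25(149.86) − 5(44) + 5 = 1077.2727 + 936.625 − 220 + 5 = 1798.8977 kcal/day.
TEE = 1798.8977 × 1.525 = 2743.319 kcal/day.
Protein energy = 30% × 2743.319 = 822.9957 kcal.
Protein = 822.9957 ÷ 4 kcal/g = 205.7489 g.

206 g/day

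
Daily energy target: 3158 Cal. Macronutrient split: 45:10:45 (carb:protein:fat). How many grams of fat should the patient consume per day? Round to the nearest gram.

Fat energy = 45% × 3158 = 1421.1 kcal.
At 9 kcal/g: 1421.1 ÷ 9 = 157.9 g.

158 g/day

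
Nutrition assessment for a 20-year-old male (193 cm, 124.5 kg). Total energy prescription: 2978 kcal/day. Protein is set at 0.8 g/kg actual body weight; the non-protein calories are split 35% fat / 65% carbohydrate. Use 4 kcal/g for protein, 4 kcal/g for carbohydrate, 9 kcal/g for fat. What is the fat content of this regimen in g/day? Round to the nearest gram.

Protein = 0.8 × 124.5 = 99.6 g → 99.6 × 4 = 398.4 kcal.
Non-protein calories = 2978 − 398.4 = 2579.6 kcal.
Fat: 35% × 2579.6 = 902.86 kcal; carbohydrate: 1676.74 kcal.
Fat: 902.86 kcal ÷ 9 kcal/g = 100.3178 g.

100 g/day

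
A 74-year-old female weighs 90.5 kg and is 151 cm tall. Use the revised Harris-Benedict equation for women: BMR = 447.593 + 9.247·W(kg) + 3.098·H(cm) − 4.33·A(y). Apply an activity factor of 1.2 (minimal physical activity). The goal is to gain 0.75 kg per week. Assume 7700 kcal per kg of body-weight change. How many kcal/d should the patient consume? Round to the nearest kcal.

2543 kcal/d

Harris-Benedict: BMR = 447.593 + 9.247(90.5) + 3.098(151) − 4.33(74) = 1431.8245 kcal/day.
TEE = 1431.8245 × 1.2 = 1718.1894 kcal/day.
Required daily surplus = 0.75 × 7700 ÷ 7 = 825 kcal/day.
Target intake = 1718.1894 + 825 = 2543.1894 kcal/day.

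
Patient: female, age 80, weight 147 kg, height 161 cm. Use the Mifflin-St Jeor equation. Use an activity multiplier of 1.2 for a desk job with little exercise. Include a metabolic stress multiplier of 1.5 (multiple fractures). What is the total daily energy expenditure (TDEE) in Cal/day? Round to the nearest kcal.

3447 Cal/day

Mifflin-St Jeor (female): BMR = 10(147) + 6.25(161) − 5(80) − 161 = 1470 + 1006.25 − 400 − 161 = 1915.25 kcal/day.
TEE = BMR × activity factor = 1915.25 × 1.2 = 2298.3 kcal/day.
Apply stress factor: 2298.3 × 1.5 = 3447.45 kcal/day.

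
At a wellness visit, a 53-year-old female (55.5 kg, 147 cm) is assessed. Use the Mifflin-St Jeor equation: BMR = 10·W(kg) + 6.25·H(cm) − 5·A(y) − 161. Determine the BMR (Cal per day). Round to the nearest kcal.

1048 Cal per day

Mifflin-St Jeor (female): BMR = 10(55.5) + 6.25(147) − 5(53) − 161 = 555 + 918.75 − 265 − 161 = 1047.75 kcal/day.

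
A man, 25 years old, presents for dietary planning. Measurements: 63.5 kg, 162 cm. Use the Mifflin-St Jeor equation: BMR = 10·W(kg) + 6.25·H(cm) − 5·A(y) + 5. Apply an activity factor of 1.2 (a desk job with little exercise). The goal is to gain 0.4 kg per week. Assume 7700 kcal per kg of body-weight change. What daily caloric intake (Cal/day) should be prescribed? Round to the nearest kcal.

Mifflin-St Jeor (male): BMR = 10(63.5) + 6.25(162) − 5(25) + 5 = 635 + 1012.5 − 125 + 5 = 1527.5 kcal/day.
TEE = 1527.5 × 1.2 = 1833 kcal/day.
Required daily surplus = 0.4 × 7700 ÷ 7 = 440 kcal/day.
Target intake = 1833 + 440 = 2273 kcal/day.

2273 Cal/day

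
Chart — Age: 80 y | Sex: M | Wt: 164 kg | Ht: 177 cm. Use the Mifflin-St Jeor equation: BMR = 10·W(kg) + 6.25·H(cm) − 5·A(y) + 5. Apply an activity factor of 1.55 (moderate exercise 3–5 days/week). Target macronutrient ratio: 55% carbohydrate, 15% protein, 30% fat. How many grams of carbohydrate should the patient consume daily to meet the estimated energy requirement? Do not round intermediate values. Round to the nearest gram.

501 g/day

Mifflin-St Jeor (male): BMR = 10(164) + 6.25(177) − 5(80) + 5 = 1640 + 1106.25 − 400 + 5 = 2351.25 kcal/day.
TEE = 2351.25 × 1.55 = 3644.4375 kcal/day.
Carbohydrate energy = 55% × 3644.4375 = 2004.4406 kcal.
Carbohydrate = 2004.4406 ÷ 4 kcal/g = 501.1102 g.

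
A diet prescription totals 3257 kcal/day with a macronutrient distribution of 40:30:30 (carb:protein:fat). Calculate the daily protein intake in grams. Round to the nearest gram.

244 g/day

Protein energy = 30% × 3257 = 977.1 kcal.
At 4 kcal/g: 977.1 ÷ 4 = 244.275 g.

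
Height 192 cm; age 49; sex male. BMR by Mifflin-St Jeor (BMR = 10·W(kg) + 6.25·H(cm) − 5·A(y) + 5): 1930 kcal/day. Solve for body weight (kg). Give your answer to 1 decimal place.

97.0 kg

1930 = 10·W + 6.25(192) − 5(49) + 5
10·W = 1930 − 960 = 970, so W = 97 kg.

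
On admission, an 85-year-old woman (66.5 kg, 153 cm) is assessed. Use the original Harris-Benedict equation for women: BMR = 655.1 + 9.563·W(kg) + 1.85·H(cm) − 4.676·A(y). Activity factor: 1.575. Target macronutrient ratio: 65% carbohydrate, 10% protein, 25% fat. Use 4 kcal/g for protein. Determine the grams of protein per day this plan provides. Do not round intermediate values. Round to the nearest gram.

46 g/day

Harris-Benedict: BMR = 655.1 + 9.563(66.5) + 1.85(153) − 4.676(85) = 1176.6295 kcal/day.
TEE = 1176.6295 × 1.575 = 1853.1915 kcal/day.
Protein energy = 10% × 1853.1915 = 185.3191 kcal.
Protein = 185.3191 ÷ 4 kcal/g = 46.3298 g.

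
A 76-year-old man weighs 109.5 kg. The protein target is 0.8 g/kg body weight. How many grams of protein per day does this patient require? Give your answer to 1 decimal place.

Protein = 0.8 g/kg × 109.5 kg = 87.6 g/day.

87.6 g/day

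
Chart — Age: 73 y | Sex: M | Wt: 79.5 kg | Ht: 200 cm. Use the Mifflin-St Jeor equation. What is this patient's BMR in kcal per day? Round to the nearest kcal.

1685 kcal per day

Mifflin-St Jeor (male): BMR = 10(79.5) + 6.25(200) − 5(73) + 5 = 795 + 1250 − 365 + 5 = 1685 kcal/day.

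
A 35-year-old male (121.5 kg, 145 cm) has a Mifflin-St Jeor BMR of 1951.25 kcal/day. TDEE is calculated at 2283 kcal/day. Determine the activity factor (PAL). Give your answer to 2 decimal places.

Activity factor = TEE ÷ BMR = 2283 ÷ 1951.25 = 1.17.

1.17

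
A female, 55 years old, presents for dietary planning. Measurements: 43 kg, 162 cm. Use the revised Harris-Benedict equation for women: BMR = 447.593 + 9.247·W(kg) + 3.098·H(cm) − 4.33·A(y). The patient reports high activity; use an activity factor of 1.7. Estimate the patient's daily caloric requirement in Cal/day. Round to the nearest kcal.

Harris-Benedict: BMR = 447.593 + 9.247(43) + 3.098(162) − 4.33(55) = 1108.94 kcal/day.
TEE = BMR × activity factor = 1108.94 × 1.7 = 1885.198 kcal/day.

1885 Cal/day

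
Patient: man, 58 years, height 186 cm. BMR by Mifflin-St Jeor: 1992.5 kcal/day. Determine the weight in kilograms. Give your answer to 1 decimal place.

111.5 kg

1992.5 = 10·W + 6.25(186) − 5(58) + 5
10·W = 1992.5 − 877.5 = 1115, so W = 111.5 kg.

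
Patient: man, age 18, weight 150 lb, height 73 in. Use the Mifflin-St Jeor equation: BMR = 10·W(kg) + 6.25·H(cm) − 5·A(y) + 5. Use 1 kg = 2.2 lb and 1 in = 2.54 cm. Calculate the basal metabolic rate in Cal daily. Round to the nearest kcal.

1756 Cal daily

Convert to metric: weight = 150 ÷ 2.2 = 68.1818 kg; height = 73 × 2.54 = 185.42 cm.
Mifflin-St Jeor (male): BMR = 10(68.1818) + 6.25(185.42) − 5(18) + 5 = 681.8182 + 1158.875 − 90 + 5 = 1755.6932 kcal/day.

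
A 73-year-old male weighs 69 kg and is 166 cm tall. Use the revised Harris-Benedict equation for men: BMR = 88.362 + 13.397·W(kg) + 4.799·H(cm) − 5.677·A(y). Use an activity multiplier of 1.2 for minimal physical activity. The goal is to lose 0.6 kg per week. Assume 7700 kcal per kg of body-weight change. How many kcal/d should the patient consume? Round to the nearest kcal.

Harris-Benedict: BMR = 88.362 + 13.397(69) + 4.799(166) − 5.677(73) = 1394.968 kcal/day.
TEE = 1394.968 × 1.2 = 1673.9616 kcal/day.
Required daily deficit = 0.6 × 7700 ÷ 7 = 660 kcal/day.
Target intake = 1673.9616 − 660 = 1013.9616 kcal/day.

1014 kcal/d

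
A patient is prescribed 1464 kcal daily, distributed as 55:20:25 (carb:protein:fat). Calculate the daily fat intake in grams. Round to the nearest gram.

41 g/day

Fat energy = 25% × 1464 = 366 kcal.
At 9 kcal/g: 366 ÷ 9 = 40.6667 g.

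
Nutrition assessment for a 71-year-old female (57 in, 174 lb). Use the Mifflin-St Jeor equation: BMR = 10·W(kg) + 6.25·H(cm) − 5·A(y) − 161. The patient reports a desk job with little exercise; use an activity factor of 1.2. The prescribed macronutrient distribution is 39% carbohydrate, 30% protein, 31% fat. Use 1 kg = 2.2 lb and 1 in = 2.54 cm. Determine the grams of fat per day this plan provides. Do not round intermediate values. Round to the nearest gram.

49 g/day

Convert to metric: weight = 174 ÷ 2.2 = 79.0909 kg; height = 57 × 2.54 = 144.78 cm.
Mifflin-St Jeor (female): BMR = 10(79.0909) + 6.25(144.78) − 5(71) − 161 = 790.9091 + 904.875 − 355 − 161 = 1179.7841 kcal/day.
TEE = 1179.7841 × 1.2 = 1415.7409 kcal/day.
Fat energy = 31% × 1415.7409 = 438.8797 kcal.
Fat = 438.8797 ÷ 9 kcal/g = 48.7644 g.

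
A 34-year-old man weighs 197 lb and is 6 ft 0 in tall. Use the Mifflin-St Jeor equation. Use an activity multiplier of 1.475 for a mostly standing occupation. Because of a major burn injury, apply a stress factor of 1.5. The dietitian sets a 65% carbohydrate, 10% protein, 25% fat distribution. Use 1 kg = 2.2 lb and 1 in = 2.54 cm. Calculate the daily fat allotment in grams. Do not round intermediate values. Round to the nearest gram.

115 g/day

Convert to metric: weight = 197 ÷ 2.2 = 89.5455 kg; height = (6×12 + 0) × 2.54 = 72 × 2.54 = 182.88 cm.
Mifflin-St Jeor (male): BMR = 10(89.5455) + 6.25(182.88) − 5(34) + 5 = 895.4545 + 1143 − 170 + 5 = 1873.4545 kcal/day.
TEE = 1873.4545 × 1.475 = 2763.3455 kcal/day.
With stress factor 1.5: 2763.3455 × 1.5 = 4145.0182 kcal/day.
Fat energy = 25% × 4145.0182 = 1036.2545 kcal.
Fat = 1036.2545 ÷ 9 kcal/g = 115.1394 g.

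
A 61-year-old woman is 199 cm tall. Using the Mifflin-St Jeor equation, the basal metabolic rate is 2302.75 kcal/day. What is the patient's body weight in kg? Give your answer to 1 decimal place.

152.5 kg

2302.75 = 10·W + 6.25(199) − 5(61) − 161
10·W = 2302.75 − 777.75 = 1525, so W = 152.5 kg.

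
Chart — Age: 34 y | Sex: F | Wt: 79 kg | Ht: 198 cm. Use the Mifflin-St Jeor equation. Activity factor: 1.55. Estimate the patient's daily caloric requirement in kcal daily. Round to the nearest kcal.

Mifflin-St Jeor (female): BMR = 10(79) + 6.25(198) − 5(34) − 161 = 790 + 1237.5 − 170 − 161 = 1696.5 kcal/day.
TEE = BMR × activity factor = 1696.5 × 1.55 = 2629.575 kcal/day.

2630 kcal daily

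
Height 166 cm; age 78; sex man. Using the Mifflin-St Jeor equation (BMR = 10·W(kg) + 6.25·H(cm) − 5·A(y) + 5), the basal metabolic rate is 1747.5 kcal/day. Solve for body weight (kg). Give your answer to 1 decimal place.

109.5 kg

1747.5 = 10·W + 6.25(166) − 5(78) + 5
10·W = 1747.5 − 652.5 = 1095, so W = 109.5 kg.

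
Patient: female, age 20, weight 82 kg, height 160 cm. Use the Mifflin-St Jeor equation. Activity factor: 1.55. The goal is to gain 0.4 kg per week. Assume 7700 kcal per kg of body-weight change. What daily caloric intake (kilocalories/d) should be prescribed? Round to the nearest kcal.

2856 kilocalories/d

Mifflin-St Jeor (female): BMR = 10(82) + 6.25(160) − 5(20) − 161 = 820 + 1000 − 100 − 161 = 1559 kcal/day.
TEE = 1559 × 1.55 = 2416.45 kcal/day.
Required daily surplus = 0.4 × 7700 ÷ 7 = 440 kcal/day.
Target intake = 2416.45 + 440 = 2856.45 kcal/day.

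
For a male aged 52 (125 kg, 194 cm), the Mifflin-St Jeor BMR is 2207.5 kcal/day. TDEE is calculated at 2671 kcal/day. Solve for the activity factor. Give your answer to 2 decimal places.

Activity factor = TEE ÷ BMR = 2671 ÷ 2207.5 = 1.21.

1.21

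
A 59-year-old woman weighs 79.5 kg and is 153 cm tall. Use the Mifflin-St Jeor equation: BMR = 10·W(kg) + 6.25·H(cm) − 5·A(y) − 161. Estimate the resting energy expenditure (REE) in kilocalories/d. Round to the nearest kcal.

Mifflin-St Jeor (female): BMR = 10(79.5) + 6.25(153) − 5(59) − 161 = 795 + 956.25 − 295 − 161 = 1295.25 kcal/day.

1295 kilocalories/d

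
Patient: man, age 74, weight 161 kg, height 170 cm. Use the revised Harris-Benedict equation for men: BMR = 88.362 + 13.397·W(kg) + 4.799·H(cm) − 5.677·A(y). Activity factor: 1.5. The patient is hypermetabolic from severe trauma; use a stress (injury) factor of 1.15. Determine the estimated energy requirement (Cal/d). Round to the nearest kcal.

Harris-Benedict: BMR = 88.362 + 13.397(161) + 4.799(170) − 5.677(74) = 2641.011 kcal/day.
TEE = BMR × activity factor = 2641.011 × 1.5 = 3961.5165 kcal/day.
Apply stress factor: 3961.5165 × 1.15 = 4555.744 kcal/day.

4556 Cal/d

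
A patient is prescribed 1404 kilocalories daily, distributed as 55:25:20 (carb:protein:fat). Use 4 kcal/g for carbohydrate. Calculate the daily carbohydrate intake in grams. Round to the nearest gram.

193 g/day

Carbohydrate energy = 55% × 1404 = 772.2 kcal.
At 4 kcal/g: 772.2 ÷ 4 = 193.05 g.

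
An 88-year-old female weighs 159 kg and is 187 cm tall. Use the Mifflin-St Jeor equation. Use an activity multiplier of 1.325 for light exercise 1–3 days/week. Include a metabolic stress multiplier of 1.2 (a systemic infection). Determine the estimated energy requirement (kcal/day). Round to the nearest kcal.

3431 kcal/day

Mifflin-St Jeor (female): BMR = 10(159) + 6.25(187) − 5(88) − 161 = 1590 + 1168.75 − 440 − 161 = 2157.75 kcal/day.
TEE = BMR × activity factor = 2157.75 × 1.325 = 2859.0188 kcal/day.
Apply stress factor: 2859.0188 × 1.2 = 3430.8225 kcal/day.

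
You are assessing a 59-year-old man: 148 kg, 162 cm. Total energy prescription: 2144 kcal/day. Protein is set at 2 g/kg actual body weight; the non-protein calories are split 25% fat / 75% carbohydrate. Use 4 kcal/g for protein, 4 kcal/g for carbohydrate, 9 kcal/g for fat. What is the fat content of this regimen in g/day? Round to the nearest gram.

27 g/day

Protein = 2 × 148 = 296 g → 296 × 4 = 1184 kcal.
Non-protein calories = 2144 − 1184 = 960 kcal.
Fat: 25% × 960 = 240 kcal; carbohydrate: 720 kcal.
Fat: 240 kcal ÷ 9 kcal/g = 26.6667 g.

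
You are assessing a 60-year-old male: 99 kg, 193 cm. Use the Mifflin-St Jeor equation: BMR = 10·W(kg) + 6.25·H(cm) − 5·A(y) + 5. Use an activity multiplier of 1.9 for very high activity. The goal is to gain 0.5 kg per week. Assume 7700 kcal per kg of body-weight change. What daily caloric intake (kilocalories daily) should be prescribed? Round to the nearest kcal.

Mifflin-St Jeor (male): BMR = 10(99) + 6.25(193) − 5(60) + 5 = 990 + 1206.25 − 300 + 5 = 1901.25 kcal/day.
TEE = 1901.25 × 1.9 = 3612.375 kcal/day.
Required daily surplus = 0.5 × 7700 ÷ 7 = 550 kcal/day.
Target intake = 3612.375 + 550 = 4162.375 kcal/day.

4162 kilocalories daily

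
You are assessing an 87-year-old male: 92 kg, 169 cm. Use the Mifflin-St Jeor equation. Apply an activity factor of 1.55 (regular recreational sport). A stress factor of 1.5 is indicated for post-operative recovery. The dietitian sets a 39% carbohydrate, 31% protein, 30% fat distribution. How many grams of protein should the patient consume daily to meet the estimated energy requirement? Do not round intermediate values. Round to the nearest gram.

279 g/day

Mifflin-St Jeor (male): BMR = 10(92) + 6.25(169) − 5(87) + 5 = 920 + 1056.25 − 435 + 5 = 1546.25 kcal/day.
TEE = 1546.25 × 1.55 = 2396.6875 kcal/day.
With stress factor 1.5: 2396.6875 × 1.5 = 3595.0313 kcal/day.
Protein energy = 31% × 3595.0313 = 1114.4597 kcal.
Protein = 1114.4597 ÷ 4 kcal/g = 278.6149 g.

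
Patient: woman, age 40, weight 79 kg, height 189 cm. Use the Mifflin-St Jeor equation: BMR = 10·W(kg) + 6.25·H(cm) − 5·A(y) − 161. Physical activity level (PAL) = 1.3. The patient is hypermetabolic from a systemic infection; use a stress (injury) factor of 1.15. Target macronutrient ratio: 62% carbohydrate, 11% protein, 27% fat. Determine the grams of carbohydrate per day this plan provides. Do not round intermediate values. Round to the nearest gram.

Mifflin-St Jeor (female): BMR = 10(79) + 6.25(189) − 5(40) − 161 = 790 + 1181.25 − 200 − 161 = 1610.25 kcal/day.
TEE = 1610.25 × 1.3 = 2093.325 kcal/day.
With stress factor 1.15: 2093.325 × 1.15 = 2407.3238 kcal/day.
Carbohydrate energy = 62% × 2407.3238 = 1492.5407 kcal.
Carbohydrate = 1492.5407 ÷ 4 kcal/g = 373.1352 g.

373 g/day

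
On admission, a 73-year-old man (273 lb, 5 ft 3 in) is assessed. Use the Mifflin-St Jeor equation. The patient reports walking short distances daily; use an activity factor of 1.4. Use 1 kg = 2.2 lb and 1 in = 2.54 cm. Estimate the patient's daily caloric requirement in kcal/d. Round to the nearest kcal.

Convert to metric: weight = 273 ÷ 2.2 = 124.0909 kg; height = (5×12 + 3) × 2.54 = 63 × 2.54 = 160.02 cm.
Mifflin-St Jeor (male): BMR = 10(124.0909) + 6.25(160.02) − 5(73) + 5 = 1240.9091 + 1000.125 − 365 + 5 = 1881.0341 kcal/day.
TEE = BMR × activity factor = 1881.0341 × 1.4 = 2633.4477 kcal/day.

2633 kcal/d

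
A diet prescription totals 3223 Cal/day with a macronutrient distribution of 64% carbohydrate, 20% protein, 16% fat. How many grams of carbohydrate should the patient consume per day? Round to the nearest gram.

Carbohydrate energy = 64% × 3223 = 2062.72 kcal.
At 4 kcal/g: 2062.72 ÷ 4 = 515.68 g.

516 g/day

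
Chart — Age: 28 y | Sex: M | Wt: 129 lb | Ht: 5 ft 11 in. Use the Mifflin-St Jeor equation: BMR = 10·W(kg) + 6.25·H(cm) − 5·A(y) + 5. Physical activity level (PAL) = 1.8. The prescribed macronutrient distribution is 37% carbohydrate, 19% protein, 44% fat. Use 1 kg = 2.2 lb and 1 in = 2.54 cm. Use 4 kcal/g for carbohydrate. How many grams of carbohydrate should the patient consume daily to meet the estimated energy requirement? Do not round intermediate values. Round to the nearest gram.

Convert to metric: weight = 129 ÷ 2.2 = 58.6364 kg; height = (5×12 + 11) × 2.54 = 71 × 2.54 = 180.34 cm.
Mifflin-St Jeor (male): BMR = 10(58.6364) + 6.25(180.34) − 5(28) + 5 = 586.3636 + 1127.125 − 140 + 5 = 1578.4886 kcal/day.
TEE = 1578.4886 × 1.8 = 2841.2795 kcal/day.
Carbohydrate energy = 37% × 2841.2795 = 1051.2734 kcal.
Carbohydrate = 1051.2734 ÷ 4 kcal/g = 262.8184 g.

263 g/day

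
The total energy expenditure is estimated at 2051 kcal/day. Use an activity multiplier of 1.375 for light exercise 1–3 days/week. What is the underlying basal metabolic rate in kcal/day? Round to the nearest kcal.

1492 kcal/day

BMR = TEE ÷ activity factor = 2051 ÷ 1.375 = 1491.6364 kcal/day.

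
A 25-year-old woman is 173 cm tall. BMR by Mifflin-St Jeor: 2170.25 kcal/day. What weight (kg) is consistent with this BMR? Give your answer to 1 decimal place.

137.5 kg

2170.25 = 10·W + 6.25(173) − 5(25) − 161
10·W = 2170.25 − 795.25 = 1375, so W = 137.5 kg.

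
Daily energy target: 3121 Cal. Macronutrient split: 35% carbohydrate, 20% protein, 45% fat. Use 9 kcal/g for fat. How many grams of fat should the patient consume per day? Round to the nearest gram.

Fat energy = 45% × 3121 = 1404.45 kcal.
At 9 kcal/g: 1404.45 ÷ 9 = 156.05 g.

156 g/day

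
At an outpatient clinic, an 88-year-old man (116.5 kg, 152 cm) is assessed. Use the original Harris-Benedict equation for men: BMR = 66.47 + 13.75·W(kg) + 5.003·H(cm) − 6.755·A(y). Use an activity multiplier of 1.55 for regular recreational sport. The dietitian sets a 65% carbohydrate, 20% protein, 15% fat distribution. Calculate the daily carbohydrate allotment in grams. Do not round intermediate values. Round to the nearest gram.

Harris-Benedict: BMR = 66.47 + 13.75(116.5) + 5.003(152) − 6.755(88) = 1834.361 kcal/day.
TEE = 1834.361 × 1.55 = 2843.2596 kcal/day.
Carbohydrate energy = 65% × 2843.2596 = 1848.1187 kcal.
Carbohydrate = 1848.1187 ÷ 4 kcal/g = 462.0297 g.

462 g/day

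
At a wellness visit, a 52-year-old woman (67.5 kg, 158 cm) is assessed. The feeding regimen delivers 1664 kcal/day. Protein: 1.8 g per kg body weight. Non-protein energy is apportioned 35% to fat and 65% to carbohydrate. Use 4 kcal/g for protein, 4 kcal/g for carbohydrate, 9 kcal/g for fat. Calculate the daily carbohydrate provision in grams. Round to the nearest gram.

191 g/day

Protein = 1.8 × 67.5 = 121.5 g → 121.5 × 4 = 486 kcal.
Non-protein calories = 1664 − 486 = 1178 kcal.
Fat: 35% × 1178 = 412.3 kcal; carbohydrate: 765.7 kcal.
Carbohydrate: 765.7 kcal ÷ 4 kcal/g = 191.425 g.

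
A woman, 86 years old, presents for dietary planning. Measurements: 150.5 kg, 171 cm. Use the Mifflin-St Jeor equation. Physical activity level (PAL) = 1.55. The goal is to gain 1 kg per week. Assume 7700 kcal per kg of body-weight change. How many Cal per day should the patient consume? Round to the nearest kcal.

4173 Cal per day

Mifflin-St Jeor (female): BMR = 10(150.5) + 6.25(171) − 5(86) − 161 = 1505 + 1068.75 − 430 − 161 = 1982.75 kcal/day.
TEE = 1982.75 × 1.55 = 3073.2625 kcal/day.
Required daily surplus = 1 × 7700 ÷ 7 = 1100 kcal/day.
Target intake = 3073.2625 + 1100 = 4173.2625 kcal/day.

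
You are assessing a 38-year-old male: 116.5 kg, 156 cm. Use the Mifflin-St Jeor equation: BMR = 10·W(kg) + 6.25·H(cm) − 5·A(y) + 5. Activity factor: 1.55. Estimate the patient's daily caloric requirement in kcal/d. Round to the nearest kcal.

Mifflin-St Jeor (male): BMR = 10(116.5) + 6.25(156) − 5(38) + 5 = 1165 + 975 − 190 + 5 = 1955 kcal/day.
TEE = BMR × activity factor = 1955 × 1.55 = 3030.25 kcal/day.

3030 kcal/d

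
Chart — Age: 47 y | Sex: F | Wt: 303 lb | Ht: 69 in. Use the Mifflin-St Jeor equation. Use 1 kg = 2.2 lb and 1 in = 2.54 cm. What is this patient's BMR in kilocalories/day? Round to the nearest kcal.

Convert to metric: weight = 303 ÷ 2.2 = 137.7273 kg; height = 69 × 2.54 = 175.26 cm.
Mifflin-St Jeor (female): BMR = 10(137.7273) + 6.25(175.26) − 5(47) − 161 = 1377.2727 + 1095.375 − 235 − 161 = 2076.6477 kcal/day.

2077 kilocalories/day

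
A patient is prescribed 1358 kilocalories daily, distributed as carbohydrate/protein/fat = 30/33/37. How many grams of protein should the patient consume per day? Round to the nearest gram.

Protein energy = 33% × 1358 = 448.14 kcal.
At 4 kcal/g: 448.14 ÷ 4 = 112.035 g.

112 g/day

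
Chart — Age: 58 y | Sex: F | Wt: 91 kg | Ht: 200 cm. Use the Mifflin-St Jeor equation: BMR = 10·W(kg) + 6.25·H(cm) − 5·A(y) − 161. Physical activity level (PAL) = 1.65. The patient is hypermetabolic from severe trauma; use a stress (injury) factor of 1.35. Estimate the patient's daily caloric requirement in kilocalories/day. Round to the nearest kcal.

Mifflin-St Jeor (female): BMR = 10(91) + 6.25(200) − 5(58) − 161 = 910 + 1250 − 290 − 161 = 1709 kcal/day.
TEE = BMR × activity factor = 1709 × 1.65 = 2819.85 kcal/day.
Apply stress factor: 2819.85 × 1.35 = 3806.7975 kcal/day.

3807 kilocalories/day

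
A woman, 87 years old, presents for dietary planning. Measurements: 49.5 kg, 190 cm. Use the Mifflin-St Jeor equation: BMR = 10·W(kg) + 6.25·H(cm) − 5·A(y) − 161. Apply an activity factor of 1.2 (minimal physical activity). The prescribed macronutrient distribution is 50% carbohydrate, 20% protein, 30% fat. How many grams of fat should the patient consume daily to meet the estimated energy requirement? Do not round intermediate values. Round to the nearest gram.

Mifflin-St Jeor (female): BMR = 10(49.5) + 6.25(190) − 5(87) − 161 = 495 + 1187.5 − 435 − 161 = 1086.5 kcal/day.
TEE = 1086.5 × 1.2 = 1303.8 kcal/day.
Fat energy = 30% × 1303.8 = 391.14 kcal.
Fat = 391.14 ÷ 9 kcal/g = 43.46 g.

43 g/day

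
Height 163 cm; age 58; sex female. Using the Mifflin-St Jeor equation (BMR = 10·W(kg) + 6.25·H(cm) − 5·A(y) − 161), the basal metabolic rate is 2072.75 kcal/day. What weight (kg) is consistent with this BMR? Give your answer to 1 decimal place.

2072.75 = 10·W + 6.25(163) − 5(58) − 161
10·W = 2072.75 − 567.75 = 1505, so W = 150.5 kg.

150.5 kg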